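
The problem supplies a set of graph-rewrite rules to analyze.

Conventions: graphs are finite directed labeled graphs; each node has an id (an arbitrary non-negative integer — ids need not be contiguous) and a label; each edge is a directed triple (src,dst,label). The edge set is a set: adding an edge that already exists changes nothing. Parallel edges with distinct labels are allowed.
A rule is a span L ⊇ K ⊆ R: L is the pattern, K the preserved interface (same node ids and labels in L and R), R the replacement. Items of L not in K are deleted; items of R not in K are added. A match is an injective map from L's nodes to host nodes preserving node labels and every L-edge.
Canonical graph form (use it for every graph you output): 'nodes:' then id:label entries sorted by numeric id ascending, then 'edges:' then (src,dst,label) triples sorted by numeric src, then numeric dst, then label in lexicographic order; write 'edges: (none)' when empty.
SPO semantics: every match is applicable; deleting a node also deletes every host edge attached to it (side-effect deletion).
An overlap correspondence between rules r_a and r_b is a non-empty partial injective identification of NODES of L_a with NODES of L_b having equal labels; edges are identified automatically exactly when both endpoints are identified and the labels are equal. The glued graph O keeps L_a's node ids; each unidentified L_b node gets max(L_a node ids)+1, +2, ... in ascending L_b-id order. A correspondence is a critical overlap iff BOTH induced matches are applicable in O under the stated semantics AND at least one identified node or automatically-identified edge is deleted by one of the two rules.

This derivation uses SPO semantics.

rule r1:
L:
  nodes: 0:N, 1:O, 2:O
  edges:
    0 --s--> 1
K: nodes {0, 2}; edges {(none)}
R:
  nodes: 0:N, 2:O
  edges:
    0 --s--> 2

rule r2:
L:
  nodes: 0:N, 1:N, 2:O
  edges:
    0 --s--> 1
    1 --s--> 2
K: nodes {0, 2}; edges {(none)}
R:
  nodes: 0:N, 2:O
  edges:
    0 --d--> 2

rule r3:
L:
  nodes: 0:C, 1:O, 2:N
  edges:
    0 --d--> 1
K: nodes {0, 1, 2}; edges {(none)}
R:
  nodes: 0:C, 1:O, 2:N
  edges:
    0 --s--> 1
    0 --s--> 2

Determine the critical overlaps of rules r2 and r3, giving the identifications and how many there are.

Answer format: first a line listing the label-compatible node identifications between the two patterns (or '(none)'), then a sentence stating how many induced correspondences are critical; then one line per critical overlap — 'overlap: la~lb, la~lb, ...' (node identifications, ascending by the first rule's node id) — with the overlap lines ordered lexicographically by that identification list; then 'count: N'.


label-compatible node identifications between L(r2) and L(r3): 0~2, 1~2, 2~1
2 of the induced correspondences are critical overlaps of r2 and r3.
overlap: 1~2
overlap: 1~2, 2~1
count: 2


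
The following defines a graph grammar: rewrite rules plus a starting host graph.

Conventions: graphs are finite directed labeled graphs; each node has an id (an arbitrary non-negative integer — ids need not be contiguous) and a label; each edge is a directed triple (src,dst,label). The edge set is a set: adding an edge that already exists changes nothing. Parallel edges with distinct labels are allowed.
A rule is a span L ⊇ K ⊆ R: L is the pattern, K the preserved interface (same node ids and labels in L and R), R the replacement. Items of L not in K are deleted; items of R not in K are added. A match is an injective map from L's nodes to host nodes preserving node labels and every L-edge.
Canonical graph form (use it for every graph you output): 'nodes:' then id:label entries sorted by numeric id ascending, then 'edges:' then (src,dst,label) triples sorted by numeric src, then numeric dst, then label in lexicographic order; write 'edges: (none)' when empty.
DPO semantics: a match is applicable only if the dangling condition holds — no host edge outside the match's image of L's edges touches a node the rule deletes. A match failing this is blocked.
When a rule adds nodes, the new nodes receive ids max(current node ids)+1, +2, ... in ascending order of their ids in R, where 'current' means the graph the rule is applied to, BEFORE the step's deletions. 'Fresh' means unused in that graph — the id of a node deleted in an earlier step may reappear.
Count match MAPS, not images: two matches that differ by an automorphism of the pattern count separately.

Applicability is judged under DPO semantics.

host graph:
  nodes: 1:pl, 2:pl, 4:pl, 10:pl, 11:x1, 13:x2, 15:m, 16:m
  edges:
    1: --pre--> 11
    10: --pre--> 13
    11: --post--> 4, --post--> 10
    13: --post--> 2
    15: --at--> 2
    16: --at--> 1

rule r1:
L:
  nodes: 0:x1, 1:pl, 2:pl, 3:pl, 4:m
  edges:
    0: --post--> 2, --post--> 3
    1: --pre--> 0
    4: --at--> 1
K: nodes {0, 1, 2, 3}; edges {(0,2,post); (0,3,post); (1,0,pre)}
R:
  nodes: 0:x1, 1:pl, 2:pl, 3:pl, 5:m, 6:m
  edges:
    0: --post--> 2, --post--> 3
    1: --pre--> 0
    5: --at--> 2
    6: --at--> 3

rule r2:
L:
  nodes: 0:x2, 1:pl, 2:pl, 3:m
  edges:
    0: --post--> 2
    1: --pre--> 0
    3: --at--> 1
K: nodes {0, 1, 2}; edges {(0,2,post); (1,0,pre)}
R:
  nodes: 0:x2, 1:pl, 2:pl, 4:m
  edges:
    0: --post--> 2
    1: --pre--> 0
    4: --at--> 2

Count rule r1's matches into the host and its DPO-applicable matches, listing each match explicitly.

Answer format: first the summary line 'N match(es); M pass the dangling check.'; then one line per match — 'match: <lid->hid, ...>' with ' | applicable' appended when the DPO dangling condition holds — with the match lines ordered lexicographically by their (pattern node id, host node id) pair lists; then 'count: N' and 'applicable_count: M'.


2 match(es); 2 pass the dangling check.
match: 0->11, 1->1, 2->4, 3->10, 4->16 | applicable
match: 0->11, 1->1, 2->10, 3->4, 4->16 | applicable
count: 2
applicable_count: 2


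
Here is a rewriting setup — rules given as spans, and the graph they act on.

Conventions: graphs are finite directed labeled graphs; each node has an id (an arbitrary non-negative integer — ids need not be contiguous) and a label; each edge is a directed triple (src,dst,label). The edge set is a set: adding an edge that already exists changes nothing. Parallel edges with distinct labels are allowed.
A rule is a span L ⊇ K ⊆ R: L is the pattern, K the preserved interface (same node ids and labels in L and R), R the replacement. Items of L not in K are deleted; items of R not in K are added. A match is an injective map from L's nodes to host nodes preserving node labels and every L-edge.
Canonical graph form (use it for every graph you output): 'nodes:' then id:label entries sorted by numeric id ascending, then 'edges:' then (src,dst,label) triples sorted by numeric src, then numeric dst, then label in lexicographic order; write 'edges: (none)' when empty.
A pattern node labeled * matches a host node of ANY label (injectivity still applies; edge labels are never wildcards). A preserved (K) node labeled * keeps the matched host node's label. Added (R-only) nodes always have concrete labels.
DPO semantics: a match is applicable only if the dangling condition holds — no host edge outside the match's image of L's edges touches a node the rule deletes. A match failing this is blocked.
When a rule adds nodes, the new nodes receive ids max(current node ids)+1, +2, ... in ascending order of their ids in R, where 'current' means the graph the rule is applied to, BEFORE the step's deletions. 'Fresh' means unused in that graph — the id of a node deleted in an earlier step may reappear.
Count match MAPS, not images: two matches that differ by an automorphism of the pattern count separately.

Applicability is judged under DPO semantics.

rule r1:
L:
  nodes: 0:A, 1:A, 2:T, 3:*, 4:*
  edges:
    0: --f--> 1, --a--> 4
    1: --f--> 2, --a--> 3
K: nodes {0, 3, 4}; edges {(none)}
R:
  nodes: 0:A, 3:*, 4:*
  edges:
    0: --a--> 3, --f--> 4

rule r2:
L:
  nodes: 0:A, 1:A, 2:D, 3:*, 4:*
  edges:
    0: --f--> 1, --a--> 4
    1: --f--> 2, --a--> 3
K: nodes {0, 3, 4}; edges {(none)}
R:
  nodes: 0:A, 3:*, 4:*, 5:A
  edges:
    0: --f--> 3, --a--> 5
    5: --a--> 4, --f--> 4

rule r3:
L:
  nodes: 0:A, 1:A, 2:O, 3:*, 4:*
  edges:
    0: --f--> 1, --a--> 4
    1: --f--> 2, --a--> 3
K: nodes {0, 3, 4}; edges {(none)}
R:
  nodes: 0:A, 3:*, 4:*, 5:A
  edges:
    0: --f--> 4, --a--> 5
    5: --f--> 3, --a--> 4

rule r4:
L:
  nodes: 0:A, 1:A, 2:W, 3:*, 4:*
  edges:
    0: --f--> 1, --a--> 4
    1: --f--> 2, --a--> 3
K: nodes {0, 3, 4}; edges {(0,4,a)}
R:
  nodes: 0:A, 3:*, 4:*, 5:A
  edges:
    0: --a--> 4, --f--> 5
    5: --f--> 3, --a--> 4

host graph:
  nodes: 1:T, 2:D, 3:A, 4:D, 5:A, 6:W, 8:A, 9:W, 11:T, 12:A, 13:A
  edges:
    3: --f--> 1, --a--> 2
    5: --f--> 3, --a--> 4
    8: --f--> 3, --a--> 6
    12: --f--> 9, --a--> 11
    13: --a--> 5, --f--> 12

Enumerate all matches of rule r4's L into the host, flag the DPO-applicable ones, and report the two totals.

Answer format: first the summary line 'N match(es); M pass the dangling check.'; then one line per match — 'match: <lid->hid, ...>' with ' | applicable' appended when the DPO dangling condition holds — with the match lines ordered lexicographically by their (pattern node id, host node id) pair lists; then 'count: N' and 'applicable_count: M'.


1 match(es); 1 pass the dangling check.
match: 0->13, 1->12, 2->9, 3->11, 4->5 | applicable
count: 1
applicable_count: 1


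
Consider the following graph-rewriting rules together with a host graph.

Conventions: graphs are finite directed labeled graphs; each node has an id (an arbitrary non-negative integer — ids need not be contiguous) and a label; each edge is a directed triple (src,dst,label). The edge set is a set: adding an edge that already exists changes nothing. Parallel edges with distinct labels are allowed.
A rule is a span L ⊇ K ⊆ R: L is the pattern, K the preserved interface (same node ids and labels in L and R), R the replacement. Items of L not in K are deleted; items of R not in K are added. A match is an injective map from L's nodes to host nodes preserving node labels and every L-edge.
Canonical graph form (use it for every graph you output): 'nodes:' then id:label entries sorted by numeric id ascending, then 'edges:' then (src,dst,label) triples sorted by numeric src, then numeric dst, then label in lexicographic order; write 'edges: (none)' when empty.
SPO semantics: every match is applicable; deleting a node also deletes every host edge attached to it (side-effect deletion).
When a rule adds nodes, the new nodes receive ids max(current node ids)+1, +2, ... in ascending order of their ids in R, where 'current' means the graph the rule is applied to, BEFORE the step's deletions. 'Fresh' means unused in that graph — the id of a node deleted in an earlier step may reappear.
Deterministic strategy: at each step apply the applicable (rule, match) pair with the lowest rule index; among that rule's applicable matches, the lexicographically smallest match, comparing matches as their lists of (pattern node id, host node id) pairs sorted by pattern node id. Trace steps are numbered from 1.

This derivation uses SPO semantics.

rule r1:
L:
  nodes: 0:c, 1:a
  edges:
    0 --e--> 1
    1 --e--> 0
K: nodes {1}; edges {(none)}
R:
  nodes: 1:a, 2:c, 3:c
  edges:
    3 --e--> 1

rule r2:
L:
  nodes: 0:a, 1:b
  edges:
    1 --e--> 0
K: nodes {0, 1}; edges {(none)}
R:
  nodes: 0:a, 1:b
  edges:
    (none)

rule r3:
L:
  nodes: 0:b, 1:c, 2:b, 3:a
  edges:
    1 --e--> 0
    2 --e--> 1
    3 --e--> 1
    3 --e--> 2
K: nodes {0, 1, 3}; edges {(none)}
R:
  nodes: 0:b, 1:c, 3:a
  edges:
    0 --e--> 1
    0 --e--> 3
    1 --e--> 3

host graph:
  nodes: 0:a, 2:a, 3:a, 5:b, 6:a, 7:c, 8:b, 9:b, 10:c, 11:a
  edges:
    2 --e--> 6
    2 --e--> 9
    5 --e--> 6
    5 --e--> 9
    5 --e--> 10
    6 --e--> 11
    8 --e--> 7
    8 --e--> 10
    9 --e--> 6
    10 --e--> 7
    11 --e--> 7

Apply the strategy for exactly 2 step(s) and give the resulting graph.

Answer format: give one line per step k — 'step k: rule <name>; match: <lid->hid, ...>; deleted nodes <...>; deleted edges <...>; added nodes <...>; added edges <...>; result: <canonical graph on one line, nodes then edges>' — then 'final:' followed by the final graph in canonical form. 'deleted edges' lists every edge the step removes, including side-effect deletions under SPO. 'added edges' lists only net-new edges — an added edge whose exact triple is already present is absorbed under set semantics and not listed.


step 1: rule r2; match: 0->6, 1->5; deleted nodes (none); deleted edges (5,6,e); added nodes (none); added edges (none); result: nodes: 0:a, 2:a, 3:a, 5:b, 6:a, 7:c, 8:b, 9:b, 10:c, 11:a edges: (2,6,e); (2,9,e); (5,9,e); (5,10,e); (6,11,e); (8,7,e); (8,10,e); (9,6,e); (10,7,e); (11,7,e)
step 2: rule r2; match: 0->6, 1->9; deleted nodes (none); deleted edges (9,6,e); added nodes (none); added edges (none); result: nodes: 0:a, 2:a, 3:a, 5:b, 6:a, 7:c, 8:b, 9:b, 10:c, 11:a edges: (2,6,e); (2,9,e); (5,9,e); (5,10,e); (6,11,e); (8,7,e); (8,10,e); (10,7,e); (11,7,e)
final:
nodes: 0:a, 2:a, 3:a, 5:b, 6:a, 7:c, 8:b, 9:b, 10:c, 11:a
edges: (2,6,e); (2,9,e); (5,9,e); (5,10,e); (6,11,e); (8,7,e); (8,10,e); (10,7,e); (11,7,e)


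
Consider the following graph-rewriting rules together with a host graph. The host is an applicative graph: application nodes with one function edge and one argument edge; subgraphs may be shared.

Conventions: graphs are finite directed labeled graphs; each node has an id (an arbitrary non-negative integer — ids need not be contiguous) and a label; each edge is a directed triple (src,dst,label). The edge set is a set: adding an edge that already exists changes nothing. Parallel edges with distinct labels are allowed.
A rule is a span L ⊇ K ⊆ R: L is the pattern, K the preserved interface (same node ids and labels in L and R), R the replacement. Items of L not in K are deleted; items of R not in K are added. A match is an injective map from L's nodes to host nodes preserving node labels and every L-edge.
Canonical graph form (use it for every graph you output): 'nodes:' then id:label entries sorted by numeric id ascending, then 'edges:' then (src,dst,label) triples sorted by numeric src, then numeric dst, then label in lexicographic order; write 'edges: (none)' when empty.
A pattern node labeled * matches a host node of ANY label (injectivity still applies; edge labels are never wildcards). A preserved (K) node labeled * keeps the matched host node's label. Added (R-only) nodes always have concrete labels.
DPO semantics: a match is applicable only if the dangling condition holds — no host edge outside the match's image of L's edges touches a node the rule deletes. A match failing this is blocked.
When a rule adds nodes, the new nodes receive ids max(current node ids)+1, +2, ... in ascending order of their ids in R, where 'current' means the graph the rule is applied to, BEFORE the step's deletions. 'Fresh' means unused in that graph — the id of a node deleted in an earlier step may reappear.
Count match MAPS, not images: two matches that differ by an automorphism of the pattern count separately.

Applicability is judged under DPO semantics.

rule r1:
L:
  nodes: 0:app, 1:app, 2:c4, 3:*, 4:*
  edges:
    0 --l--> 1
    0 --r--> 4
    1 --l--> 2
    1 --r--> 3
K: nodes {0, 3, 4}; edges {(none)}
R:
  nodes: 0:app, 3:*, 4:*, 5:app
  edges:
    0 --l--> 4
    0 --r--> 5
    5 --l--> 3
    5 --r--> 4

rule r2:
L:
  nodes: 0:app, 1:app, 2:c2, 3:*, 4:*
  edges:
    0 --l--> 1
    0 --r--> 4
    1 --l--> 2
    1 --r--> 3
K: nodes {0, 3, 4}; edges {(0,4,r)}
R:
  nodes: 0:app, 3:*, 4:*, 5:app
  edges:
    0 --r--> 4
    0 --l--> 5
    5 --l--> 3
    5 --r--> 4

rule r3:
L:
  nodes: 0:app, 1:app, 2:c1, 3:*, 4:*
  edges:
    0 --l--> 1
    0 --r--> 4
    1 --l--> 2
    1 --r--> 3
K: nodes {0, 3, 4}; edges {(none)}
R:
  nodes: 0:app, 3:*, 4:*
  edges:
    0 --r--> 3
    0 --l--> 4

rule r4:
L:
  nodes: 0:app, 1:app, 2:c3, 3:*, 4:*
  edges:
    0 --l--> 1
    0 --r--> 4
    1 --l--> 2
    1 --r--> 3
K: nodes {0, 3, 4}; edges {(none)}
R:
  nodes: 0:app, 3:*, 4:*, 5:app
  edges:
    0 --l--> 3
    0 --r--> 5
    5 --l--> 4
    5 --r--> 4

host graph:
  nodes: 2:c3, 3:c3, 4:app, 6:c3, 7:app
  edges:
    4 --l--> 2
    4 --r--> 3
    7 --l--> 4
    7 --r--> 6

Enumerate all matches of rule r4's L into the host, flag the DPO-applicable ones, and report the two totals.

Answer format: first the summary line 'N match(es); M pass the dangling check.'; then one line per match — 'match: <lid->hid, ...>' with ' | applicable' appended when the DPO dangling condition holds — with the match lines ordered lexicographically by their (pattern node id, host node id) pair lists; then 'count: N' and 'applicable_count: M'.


1 match(es); 1 pass the dangling check.
match: 0->7, 1->4, 2->2, 3->3, 4->6 | applicable
count: 1
applicable_count: 1


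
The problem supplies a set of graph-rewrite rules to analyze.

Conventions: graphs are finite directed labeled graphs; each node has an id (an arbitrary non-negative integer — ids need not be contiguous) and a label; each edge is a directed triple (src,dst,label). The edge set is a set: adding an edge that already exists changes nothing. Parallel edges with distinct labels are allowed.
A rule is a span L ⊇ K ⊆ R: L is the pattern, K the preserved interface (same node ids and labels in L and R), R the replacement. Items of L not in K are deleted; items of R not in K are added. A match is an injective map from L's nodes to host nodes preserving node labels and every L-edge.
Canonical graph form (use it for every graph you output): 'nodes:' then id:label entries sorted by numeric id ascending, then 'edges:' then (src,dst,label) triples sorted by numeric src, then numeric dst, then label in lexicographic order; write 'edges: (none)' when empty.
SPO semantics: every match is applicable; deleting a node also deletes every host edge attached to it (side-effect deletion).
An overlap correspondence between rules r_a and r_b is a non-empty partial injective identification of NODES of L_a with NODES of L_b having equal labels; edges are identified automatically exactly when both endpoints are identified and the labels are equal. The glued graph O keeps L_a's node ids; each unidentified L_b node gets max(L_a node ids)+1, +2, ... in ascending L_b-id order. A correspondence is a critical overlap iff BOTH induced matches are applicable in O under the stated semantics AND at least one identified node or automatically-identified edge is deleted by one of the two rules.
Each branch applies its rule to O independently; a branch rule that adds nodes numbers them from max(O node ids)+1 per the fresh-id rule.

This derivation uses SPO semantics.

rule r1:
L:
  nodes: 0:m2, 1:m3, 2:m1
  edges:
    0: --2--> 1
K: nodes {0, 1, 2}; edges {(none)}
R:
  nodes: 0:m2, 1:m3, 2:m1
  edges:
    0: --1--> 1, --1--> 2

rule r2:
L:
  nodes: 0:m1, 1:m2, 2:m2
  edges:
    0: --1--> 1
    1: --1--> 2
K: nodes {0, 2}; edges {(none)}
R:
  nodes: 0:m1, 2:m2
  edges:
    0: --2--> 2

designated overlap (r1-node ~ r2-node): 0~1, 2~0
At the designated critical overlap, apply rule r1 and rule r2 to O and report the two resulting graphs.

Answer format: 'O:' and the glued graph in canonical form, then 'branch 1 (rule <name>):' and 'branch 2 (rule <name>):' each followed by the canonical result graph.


O:
nodes: 0:m2, 1:m3, 2:m1, 3:m2
edges: (0,1,2); (0,3,1); (2,0,1)
branch 1 (rule r1):
nodes: 0:m2, 1:m3, 2:m1, 3:m2
edges: (0,1,1); (0,2,1); (0,3,1); (2,0,1)
branch 2 (rule r2):
nodes: 1:m3, 2:m1, 3:m2
edges: (2,3,2)


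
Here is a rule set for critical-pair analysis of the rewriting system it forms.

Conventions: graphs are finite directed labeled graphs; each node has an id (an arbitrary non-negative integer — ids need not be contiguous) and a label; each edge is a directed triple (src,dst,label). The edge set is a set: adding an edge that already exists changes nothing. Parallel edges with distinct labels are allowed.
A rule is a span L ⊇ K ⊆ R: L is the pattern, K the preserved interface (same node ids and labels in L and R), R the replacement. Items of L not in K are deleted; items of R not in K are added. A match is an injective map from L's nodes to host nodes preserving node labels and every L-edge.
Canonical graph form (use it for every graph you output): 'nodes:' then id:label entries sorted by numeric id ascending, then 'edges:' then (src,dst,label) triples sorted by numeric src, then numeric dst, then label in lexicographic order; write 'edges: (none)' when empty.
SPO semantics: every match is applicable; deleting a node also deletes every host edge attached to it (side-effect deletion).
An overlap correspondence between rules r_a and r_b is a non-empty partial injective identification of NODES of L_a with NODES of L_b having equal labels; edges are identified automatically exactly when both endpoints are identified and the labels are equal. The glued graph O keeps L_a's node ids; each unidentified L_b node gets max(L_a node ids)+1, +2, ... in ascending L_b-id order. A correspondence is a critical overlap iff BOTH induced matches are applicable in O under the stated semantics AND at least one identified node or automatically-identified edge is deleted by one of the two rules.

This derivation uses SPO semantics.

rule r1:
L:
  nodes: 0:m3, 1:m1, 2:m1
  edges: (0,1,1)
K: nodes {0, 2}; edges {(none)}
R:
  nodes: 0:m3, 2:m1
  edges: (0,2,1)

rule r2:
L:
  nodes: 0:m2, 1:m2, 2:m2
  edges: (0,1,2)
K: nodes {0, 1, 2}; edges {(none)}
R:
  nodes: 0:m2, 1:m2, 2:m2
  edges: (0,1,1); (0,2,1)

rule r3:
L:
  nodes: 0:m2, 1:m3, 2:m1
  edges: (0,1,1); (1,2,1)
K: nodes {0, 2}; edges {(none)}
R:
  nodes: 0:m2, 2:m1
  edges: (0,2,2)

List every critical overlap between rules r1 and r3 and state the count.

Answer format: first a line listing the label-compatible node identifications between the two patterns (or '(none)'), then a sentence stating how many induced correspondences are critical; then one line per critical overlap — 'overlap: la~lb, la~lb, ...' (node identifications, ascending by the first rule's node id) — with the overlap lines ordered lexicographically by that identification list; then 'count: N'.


label-compatible node identifications between L(r1) and L(r3): 0~1, 1~2, 2~2
4 of the induced correspondences are critical overlaps of r1 and r3.
overlap: 0~1
overlap: 0~1, 1~2
overlap: 0~1, 2~2
overlap: 1~2
count: 4


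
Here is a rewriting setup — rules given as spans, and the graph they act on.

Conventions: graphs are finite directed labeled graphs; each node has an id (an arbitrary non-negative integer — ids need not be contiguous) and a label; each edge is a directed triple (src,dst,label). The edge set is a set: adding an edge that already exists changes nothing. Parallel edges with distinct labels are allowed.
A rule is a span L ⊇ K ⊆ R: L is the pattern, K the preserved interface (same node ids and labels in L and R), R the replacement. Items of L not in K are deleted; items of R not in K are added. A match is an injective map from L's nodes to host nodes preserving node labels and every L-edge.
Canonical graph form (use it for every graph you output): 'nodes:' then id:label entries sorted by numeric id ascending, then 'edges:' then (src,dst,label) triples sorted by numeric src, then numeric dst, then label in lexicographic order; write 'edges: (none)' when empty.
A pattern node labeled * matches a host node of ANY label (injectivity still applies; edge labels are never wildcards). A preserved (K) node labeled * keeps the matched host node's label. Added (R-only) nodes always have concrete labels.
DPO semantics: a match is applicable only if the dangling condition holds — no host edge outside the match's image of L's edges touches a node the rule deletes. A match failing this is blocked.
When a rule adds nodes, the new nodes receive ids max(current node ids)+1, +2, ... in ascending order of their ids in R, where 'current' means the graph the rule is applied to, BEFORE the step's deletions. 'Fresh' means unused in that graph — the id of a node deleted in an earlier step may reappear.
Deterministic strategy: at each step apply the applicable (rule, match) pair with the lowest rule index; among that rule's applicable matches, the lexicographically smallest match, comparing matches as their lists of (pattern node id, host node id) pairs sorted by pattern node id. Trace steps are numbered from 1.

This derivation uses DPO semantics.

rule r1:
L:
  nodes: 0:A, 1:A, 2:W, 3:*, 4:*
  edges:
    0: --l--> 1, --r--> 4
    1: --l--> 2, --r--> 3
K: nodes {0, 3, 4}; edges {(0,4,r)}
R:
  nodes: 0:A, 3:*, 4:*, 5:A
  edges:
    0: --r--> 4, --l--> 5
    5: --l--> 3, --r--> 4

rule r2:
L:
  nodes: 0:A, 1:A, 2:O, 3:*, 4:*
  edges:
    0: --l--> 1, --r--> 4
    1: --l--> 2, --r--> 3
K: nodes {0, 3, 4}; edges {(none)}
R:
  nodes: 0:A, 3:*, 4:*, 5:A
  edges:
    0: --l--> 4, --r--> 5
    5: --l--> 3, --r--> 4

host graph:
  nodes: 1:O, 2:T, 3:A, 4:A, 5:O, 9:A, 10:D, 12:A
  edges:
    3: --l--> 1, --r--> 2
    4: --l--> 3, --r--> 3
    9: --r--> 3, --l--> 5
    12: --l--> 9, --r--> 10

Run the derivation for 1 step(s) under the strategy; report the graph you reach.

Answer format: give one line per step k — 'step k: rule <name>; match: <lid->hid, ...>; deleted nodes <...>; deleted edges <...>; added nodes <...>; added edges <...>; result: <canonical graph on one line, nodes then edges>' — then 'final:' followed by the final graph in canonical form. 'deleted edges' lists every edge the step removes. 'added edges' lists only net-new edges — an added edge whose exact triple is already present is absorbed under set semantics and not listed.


step 1: rule r2; match: 0->12, 1->9, 2->5, 3->3, 4->10; deleted nodes 5, 9; deleted edges (9,3,r); (9,5,l); (12,9,l); (12,10,r); added nodes 13; added edges (12,10,l); (12,13,r); (13,3,l); (13,10,r); result: nodes: 1:O, 2:T, 3:A, 4:A, 10:D, 12:A, 13:A edges: (3,1,l); (3,2,r); (4,3,l); (4,3,r); (12,10,l); (12,13,r); (13,3,l); (13,10,r)
final:
nodes: 1:O, 2:T, 3:A, 4:A, 10:D, 12:A, 13:A
edges: (3,1,l); (3,2,r); (4,3,l); (4,3,r); (12,10,l); (12,13,r); (13,3,l); (13,10,r)


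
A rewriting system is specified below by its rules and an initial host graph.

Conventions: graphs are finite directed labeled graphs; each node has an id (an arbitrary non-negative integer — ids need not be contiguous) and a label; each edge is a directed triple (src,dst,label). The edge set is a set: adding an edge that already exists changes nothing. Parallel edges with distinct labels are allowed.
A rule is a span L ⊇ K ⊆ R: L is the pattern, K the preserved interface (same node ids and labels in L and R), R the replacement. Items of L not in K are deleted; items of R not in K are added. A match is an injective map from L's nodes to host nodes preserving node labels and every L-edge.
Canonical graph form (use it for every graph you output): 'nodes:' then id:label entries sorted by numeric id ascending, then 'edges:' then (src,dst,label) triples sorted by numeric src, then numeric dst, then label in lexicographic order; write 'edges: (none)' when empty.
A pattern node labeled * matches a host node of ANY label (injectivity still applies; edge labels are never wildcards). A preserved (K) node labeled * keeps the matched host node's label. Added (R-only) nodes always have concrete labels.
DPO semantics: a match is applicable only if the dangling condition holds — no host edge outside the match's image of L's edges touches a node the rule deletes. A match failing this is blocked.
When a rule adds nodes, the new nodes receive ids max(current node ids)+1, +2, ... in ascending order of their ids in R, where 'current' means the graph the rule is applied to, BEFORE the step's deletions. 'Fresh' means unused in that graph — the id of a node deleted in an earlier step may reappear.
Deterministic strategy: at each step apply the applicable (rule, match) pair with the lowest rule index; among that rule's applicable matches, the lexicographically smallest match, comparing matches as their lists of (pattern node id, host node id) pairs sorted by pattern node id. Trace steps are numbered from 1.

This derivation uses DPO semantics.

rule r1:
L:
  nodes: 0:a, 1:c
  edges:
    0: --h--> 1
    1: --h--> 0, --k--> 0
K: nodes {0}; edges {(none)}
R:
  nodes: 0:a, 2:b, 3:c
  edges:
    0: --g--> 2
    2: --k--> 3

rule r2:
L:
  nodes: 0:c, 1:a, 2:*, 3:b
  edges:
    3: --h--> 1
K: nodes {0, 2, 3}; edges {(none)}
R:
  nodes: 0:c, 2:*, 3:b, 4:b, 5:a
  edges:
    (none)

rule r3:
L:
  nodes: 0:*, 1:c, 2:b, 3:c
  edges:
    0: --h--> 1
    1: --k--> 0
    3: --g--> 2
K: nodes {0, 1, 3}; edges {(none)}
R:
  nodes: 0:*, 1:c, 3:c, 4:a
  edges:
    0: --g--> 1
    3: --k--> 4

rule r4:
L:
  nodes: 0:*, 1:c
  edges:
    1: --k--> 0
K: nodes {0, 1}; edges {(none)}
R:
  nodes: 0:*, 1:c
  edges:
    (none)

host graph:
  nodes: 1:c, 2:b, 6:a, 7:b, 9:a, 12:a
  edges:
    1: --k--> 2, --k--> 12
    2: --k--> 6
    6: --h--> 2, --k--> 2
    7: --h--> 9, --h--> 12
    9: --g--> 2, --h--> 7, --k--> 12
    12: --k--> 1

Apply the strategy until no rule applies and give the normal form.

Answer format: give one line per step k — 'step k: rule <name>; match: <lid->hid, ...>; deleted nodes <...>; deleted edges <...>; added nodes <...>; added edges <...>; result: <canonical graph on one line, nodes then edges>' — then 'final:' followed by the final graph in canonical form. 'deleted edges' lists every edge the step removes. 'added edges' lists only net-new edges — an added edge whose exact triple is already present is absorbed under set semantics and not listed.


step 1: rule r4; match: 0->2, 1->1; deleted nodes (none); deleted edges (1,2,k); added nodes (none); added edges (none); result: nodes: 1:c, 2:b, 6:a, 7:b, 9:a, 12:a edges: (1,12,k); (2,6,k); (6,2,h); (6,2,k); (7,9,h); (7,12,h); (9,2,g); (9,7,h); (9,12,k); (12,1,k)
step 2: rule r4; match: 0->12, 1->1; deleted nodes (none); deleted edges (1,12,k); added nodes (none); added edges (none); result: nodes: 1:c, 2:b, 6:a, 7:b, 9:a, 12:a edges: (2,6,k); (6,2,h); (6,2,k); (7,9,h); (7,12,h); (9,2,g); (9,7,h); (9,12,k); (12,1,k)
final:
nodes: 1:c, 2:b, 6:a, 7:b, 9:a, 12:a
edges: (2,6,k); (6,2,h); (6,2,k); (7,9,h); (7,12,h); (9,2,g); (9,7,h); (9,12,k); (12,1,k)


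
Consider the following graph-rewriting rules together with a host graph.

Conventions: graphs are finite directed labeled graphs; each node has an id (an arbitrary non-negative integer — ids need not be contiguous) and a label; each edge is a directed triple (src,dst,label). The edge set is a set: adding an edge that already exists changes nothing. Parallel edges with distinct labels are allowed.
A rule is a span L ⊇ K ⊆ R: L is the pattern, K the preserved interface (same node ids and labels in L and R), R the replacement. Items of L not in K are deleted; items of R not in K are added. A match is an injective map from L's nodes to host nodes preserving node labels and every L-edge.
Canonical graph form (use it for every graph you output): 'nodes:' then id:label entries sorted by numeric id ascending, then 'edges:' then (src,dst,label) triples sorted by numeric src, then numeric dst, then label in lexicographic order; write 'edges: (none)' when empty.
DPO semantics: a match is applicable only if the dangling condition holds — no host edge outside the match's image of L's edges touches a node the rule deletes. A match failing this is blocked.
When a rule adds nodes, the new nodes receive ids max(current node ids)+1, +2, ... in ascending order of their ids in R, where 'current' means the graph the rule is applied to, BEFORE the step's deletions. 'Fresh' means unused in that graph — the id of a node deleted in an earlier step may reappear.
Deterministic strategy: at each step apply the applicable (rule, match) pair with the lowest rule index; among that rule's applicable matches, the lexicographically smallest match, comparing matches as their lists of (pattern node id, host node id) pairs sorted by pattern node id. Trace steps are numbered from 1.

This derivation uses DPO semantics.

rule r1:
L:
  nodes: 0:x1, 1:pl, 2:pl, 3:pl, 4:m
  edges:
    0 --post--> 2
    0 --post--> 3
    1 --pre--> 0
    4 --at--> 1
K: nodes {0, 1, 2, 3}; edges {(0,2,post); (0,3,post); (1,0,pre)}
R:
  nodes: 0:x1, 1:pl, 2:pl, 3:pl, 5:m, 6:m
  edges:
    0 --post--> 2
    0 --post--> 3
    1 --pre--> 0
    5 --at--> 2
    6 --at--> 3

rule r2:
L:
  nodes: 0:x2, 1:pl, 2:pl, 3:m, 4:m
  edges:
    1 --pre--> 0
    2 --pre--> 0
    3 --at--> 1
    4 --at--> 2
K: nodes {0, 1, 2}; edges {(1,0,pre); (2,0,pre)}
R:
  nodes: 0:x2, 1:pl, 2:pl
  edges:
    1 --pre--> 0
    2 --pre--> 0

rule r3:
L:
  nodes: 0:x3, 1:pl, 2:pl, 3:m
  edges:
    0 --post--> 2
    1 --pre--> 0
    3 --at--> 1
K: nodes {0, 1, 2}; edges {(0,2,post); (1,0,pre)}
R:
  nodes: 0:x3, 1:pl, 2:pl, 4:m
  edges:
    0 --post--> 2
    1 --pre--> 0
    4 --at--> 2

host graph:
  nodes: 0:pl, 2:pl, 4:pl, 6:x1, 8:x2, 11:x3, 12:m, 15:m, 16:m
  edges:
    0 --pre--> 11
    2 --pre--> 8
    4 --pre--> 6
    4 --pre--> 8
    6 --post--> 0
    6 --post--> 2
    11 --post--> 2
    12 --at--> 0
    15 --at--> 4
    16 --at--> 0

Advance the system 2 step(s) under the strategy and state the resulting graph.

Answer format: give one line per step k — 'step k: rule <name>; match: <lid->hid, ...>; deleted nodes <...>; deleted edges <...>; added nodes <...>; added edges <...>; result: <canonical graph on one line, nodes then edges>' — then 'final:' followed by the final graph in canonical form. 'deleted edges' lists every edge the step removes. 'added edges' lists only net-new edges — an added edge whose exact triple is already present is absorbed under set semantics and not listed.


step 1: rule r1; match: 0->6, 1->4, 2->0, 3->2, 4->15; deleted nodes 15; deleted edges (15,4,at); added nodes 17, 18; added edges (17,0,at); (18,2,at); result: nodes: 0:pl, 2:pl, 4:pl, 6:x1, 8:x2, 11:x3, 12:m, 16:m, 17:m, 18:m edges: (0,11,pre); (2,8,pre); (4,6,pre); (4,8,pre); (6,0,post); (6,2,post); (11,2,post); (12,0,at); (16,0,at); (17,0,at); (18,2,at)
step 2: rule r3; match: 0->11, 1->0, 2->2, 3->12; deleted nodes 12; deleted edges (12,0,at); added nodes 19; added edges (19,2,at); result: nodes: 0:pl, 2:pl, 4:pl, 6:x1, 8:x2, 11:x3, 16:m, 17:m, 18:m, 19:m edges: (0,11,pre); (2,8,pre); (4,6,pre); (4,8,pre); (6,0,post); (6,2,post); (11,2,post); (16,0,at); (17,0,at); (18,2,at); (19,2,at)
final:
nodes: 0:pl, 2:pl, 4:pl, 6:x1, 8:x2, 11:x3, 16:m, 17:m, 18:m, 19:m
edges: (0,11,pre); (2,8,pre); (4,6,pre); (4,8,pre); (6,0,post); (6,2,post); (11,2,post); (16,0,at); (17,0,at); (18,2,at); (19,2,at)


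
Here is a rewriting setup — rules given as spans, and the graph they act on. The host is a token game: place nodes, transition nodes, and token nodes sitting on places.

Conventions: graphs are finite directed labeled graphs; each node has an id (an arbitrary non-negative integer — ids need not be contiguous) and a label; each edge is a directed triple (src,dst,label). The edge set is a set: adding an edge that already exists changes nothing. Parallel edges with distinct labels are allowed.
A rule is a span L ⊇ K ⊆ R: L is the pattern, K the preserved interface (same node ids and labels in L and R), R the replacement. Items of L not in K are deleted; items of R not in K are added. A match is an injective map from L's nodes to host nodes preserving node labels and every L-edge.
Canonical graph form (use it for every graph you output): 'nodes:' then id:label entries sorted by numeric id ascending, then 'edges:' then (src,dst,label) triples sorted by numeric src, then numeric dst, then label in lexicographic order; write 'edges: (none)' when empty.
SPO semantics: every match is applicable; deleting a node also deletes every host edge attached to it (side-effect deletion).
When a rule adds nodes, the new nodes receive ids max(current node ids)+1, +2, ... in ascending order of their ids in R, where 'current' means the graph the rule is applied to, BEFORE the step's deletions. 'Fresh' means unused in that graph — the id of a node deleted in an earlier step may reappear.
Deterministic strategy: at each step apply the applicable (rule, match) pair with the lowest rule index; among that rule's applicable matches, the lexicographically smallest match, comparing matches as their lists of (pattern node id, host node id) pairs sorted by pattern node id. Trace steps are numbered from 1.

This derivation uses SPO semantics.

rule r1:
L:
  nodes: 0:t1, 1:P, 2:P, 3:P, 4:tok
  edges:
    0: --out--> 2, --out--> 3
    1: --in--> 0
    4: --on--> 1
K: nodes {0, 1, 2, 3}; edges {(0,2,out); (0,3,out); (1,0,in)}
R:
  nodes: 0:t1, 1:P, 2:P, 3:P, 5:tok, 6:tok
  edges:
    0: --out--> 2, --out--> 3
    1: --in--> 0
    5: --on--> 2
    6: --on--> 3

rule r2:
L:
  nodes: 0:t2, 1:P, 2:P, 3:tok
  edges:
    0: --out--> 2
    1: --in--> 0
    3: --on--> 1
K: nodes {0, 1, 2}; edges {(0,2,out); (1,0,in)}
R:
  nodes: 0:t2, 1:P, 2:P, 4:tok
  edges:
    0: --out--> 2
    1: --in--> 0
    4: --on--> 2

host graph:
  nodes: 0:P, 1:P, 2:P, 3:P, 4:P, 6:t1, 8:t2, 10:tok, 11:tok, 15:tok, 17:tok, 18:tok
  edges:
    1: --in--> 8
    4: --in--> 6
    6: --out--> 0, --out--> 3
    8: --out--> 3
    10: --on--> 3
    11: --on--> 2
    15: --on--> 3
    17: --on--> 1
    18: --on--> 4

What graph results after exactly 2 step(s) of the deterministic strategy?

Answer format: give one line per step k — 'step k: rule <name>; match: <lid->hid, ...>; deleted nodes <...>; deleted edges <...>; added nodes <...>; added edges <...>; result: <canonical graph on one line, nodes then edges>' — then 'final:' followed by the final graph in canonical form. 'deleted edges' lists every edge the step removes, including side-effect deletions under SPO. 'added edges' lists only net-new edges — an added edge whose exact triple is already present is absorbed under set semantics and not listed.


step 1: rule r1; match: 0->6, 1->4, 2->0, 3->3, 4->18; deleted nodes 18; deleted edges (18,4,on); added nodes 19, 20; added edges (19,0,on); (20,3,on); result: nodes: 0:P, 1:P, 2:P, 3:P, 4:P, 6:t1, 8:t2, 10:tok, 11:tok, 15:tok, 17:tok, 19:tok, 20:tok edges: (1,8,in); (4,6,in); (6,0,out); (6,3,out); (8,3,out); (10,3,on); (11,2,on); (15,3,on); (17,1,on); (19,0,on); (20,3,on)
step 2: rule r2; match: 0->8, 1->1, 2->3, 3->17; deleted nodes 17; deleted edges (17,1,on); added nodes 21; added edges (21,3,on); result: nodes: 0:P, 1:P, 2:P, 3:P, 4:P, 6:t1, 8:t2, 10:tok, 11:tok, 15:tok, 19:tok, 20:tok, 21:tok edges: (1,8,in); (4,6,in); (6,0,out); (6,3,out); (8,3,out); (10,3,on); (11,2,on); (15,3,on); (19,0,on); (20,3,on); (21,3,on)
final:
nodes: 0:P, 1:P, 2:P, 3:P, 4:P, 6:t1, 8:t2, 10:tok, 11:tok, 15:tok, 19:tok, 20:tok, 21:tok
edges: (1,8,in); (4,6,in); (6,0,out); (6,3,out); (8,3,out); (10,3,on); (11,2,on); (15,3,on); (19,0,on); (20,3,on); (21,3,on)


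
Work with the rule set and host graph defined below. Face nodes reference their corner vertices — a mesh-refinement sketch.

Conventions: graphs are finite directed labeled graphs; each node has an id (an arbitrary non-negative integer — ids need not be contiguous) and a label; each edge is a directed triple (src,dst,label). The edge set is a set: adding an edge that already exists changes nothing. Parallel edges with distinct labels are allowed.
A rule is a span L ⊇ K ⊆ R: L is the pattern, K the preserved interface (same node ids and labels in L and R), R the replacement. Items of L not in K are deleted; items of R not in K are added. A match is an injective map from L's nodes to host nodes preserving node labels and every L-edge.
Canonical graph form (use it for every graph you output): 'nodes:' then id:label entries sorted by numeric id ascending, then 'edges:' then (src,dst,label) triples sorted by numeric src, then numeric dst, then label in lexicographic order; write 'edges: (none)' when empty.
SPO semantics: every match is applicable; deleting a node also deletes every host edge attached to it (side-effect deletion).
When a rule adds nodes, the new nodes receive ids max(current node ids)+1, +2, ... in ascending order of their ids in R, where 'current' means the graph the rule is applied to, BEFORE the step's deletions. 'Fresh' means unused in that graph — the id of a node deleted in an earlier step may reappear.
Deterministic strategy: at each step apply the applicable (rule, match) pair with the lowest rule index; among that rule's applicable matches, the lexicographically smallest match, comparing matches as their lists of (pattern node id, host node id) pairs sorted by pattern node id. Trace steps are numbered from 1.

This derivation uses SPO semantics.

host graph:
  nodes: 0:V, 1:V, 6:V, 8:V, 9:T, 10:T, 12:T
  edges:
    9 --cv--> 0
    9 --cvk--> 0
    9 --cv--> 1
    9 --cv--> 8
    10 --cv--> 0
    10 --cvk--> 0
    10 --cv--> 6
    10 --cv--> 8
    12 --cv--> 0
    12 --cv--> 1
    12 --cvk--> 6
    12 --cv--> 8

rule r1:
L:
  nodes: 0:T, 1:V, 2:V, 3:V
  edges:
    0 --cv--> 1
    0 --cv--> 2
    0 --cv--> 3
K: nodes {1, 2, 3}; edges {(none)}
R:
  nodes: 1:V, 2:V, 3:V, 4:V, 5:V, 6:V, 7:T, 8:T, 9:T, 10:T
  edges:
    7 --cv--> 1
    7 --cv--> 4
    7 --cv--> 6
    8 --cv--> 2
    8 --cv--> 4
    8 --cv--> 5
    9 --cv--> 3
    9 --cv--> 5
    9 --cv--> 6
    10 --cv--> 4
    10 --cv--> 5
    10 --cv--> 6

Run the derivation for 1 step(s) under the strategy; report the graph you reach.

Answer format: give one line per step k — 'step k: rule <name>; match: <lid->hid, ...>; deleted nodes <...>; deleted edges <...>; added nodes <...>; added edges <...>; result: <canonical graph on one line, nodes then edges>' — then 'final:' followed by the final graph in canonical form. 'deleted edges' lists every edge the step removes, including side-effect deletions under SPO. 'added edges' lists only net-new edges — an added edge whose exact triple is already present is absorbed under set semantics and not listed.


step 1: rule r1; match: 0->9, 1->0, 2->1, 3->8; deleted nodes 9; deleted edges (9,0,cv); (9,0,cvk); (9,1,cv); (9,8,cv); added nodes 13, 14, 15, 16, 17, 18, 19; added edges (16,0,cv); (16,13,cv); (16,15,cv); (17,1,cv); (17,13,cv); (17,14,cv); (18,8,cv); (18,14,cv); (18,15,cv); (19,13,cv); (19,14,cv); (19,15,cv); result: nodes: 0:V, 1:V, 6:V, 8:V, 10:T, 12:T, 13:V, 14:V, 15:V, 16:T, 17:T, 18:T, 19:T edges: (10,0,cv); (10,0,cvk); (10,6,cv); (10,8,cv); (12,0,cv); (12,1,cv); (12,6,cvk); (12,8,cv); (16,0,cv); (16,13,cv); (16,15,cv); (17,1,cv); (17,13,cv); (17,14,cv); (18,8,cv); (18,14,cv); (18,15,cv); (19,13,cv); (19,14,cv); (19,15,cv)
final:
nodes: 0:V, 1:V, 6:V, 8:V, 10:T, 12:T, 13:V, 14:V, 15:V, 16:T, 17:T, 18:T, 19:T
edges: (10,0,cv); (10,0,cvk); (10,6,cv); (10,8,cv); (12,0,cv); (12,1,cv); (12,6,cvk); (12,8,cv); (16,0,cv); (16,13,cv); (16,15,cv); (17,1,cv); (17,13,cv); (17,14,cv); (18,8,cv); (18,14,cv); (18,15,cv); (19,13,cv); (19,14,cv); (19,15,cv)
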